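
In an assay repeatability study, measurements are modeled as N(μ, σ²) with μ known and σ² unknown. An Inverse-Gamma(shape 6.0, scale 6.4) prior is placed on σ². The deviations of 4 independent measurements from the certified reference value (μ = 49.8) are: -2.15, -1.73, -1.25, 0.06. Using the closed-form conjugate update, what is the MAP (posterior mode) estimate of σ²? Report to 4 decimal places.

1.2212

With known mean μ and an Inverse-Gamma(α, β) prior on σ², the Normal likelihood is conjugate: posterior is Inv-Gamma(α + n/2, β + Σ(xᵢ−μ)²/2).
Σ(xᵢ−μ)² = (-2.15)² + (-1.73)² + (-1.25)² + (0.06)² = 9.1815.
Posterior: Inv-Gamma(6.0 + 4/2, 6.4 + 9.1815/2) = Inv-Gamma(8.00, 10.99075).
Mode = β/(α+1) = 10.99075/9.00 = 1.2212.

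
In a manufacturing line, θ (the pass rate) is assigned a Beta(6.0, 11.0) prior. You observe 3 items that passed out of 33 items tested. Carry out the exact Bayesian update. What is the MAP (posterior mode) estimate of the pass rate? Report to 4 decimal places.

0.1667

The Beta prior is conjugate to a Binomial/Bernoulli likelihood; the update adds successes to α and failures to β.
Posterior: Beta(α+k, β+n−k) = Beta(6.0+3, 11.0+30) = Beta(9.0, 41.0).
Mode of Beta(a,b) for a,b>1 is (a−1)/(a+b−2) = 8.0/48.0 = 0.1667.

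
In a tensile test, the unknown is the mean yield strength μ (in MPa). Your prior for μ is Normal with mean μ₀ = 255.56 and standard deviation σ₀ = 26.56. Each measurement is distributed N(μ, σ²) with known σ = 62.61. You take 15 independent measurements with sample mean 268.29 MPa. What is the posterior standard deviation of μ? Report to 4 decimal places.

For Normal data with known variance σ², a Normal(μ₀, σ₀²) prior on μ is conjugate. Posterior precision = 1/σ₀² + n/σ²; posterior mean is the precision-weighted average of μ₀ and x̄.
σ₀² = 26.56² = 705.4336, σ² = 62.61² = 3920.0121; σ² + n·σ₀² = 3920.0121 + 15·705.4336 = 14501.5161.
Posterior precision = 1/σ₀² + n/σ² = 1/705.4336 + 15/3920.0121 = (σ² + n·σ₀²)/(σ₀²σ²) = 14501.5161/(705.4336·3920.0121); posterior variance σₙ² = σ₀²σ²/(σ² + n·σ₀²) = 705.4336·3920.0121/14501.5161 = 190.690975.
Posterior SD = √σₙ² = √(705.4336·3920.0121/14501.5161) = 13.8091.

13.8091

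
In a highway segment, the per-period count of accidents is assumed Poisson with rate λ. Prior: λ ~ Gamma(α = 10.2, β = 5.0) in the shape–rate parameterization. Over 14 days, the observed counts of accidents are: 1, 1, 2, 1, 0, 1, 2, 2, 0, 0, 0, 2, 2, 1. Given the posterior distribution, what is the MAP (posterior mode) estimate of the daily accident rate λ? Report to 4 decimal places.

1.2737

With a Gamma(shape α, rate β) prior, the Poisson likelihood is conjugate: the posterior is Gamma(α + ΣXᵢ, β + n).
Sum of counts S = 15 over n = 14 days.
Posterior: Gamma(α+S, β+n) = Gamma(10.2+15, 5.0+14) = Gamma(25.2, 19.0).
Mode of Gamma(α,β) for α≥1 is (α−1)/β = 24.2/19.0 = 1.2737.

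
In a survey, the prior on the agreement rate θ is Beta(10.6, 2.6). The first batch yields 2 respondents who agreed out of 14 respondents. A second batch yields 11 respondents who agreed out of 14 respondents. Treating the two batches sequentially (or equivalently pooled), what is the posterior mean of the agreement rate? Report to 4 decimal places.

0.5728

The Beta prior is conjugate to a Binomial/Bernoulli likelihood; the update adds successes to α and failures to β.
After batch 1: Beta(10.6+2, 2.6+12) = Beta(12.6, 14.6).
After batch 2: Beta(12.6+11, 14.6+3) = Beta(23.6, 17.6).
Posterior mean = α/(α+β) = 23.6/41.2 = 0.5728.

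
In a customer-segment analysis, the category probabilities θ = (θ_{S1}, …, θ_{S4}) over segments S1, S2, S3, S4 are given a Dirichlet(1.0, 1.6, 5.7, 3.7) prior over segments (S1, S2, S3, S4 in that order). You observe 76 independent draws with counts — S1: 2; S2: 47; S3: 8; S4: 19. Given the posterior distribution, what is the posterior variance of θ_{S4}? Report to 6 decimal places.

The Dirichlet prior is conjugate to the Multinomial likelihood: each posterior αⱼ = prior αⱼ + observed count nⱼ.
Posterior concentration: (3.0, 48.6, 13.7, 22.7), total = 88.0.
Var[θ_j] = α_j(Σα−α_j)/((Σα)²(Σα+1)) = 22.7·65.3/(88.0²·89.0) = 0.002151.

0.002151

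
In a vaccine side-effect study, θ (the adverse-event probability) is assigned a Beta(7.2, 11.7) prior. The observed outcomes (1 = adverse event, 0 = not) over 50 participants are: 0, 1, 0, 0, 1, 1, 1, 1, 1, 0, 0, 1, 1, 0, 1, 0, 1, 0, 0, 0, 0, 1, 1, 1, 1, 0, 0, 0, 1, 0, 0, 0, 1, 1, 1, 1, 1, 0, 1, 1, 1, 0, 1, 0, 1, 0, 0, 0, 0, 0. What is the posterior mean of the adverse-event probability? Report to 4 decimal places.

The Beta prior is conjugate to a Binomial/Bernoulli likelihood; the update adds successes to α and failures to β.
Posterior: Beta(α+k, β+n−k) = Beta(7.2+25, 11.7+25) = Beta(32.2, 36.7).
Posterior mean = α/(α+β) = 32.2/68.9 = 0.4673.

0.4673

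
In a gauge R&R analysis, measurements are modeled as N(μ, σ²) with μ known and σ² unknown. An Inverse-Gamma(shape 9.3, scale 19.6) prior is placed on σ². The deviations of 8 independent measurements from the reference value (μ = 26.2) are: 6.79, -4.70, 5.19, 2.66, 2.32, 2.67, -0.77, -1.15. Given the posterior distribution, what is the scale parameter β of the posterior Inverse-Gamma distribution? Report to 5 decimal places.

With known mean μ and an Inverse-Gamma(α, β) prior on σ², the Normal likelihood is conjugate: posterior is Inv-Gamma(α + n/2, β + Σ(xᵢ−μ)²/2).
Σ(xᵢ−μ)² = (6.79)² + (-4.70)² + (5.19)² + (2.66)² + (2.32)² + (2.67)² + (-0.77)² + (-1.15)² = 116.6325.
Posterior: Inv-Gamma(9.3 + 8/2, 19.6 + 116.6325/2) = Inv-Gamma(13.30, 77.91625).
Posterior β = 77.91625.

77.91625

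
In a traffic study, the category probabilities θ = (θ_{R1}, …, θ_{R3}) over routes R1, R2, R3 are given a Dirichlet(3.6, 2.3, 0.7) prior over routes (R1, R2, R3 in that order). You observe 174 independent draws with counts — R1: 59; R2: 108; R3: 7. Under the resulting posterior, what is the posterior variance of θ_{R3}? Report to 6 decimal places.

The Dirichlet prior is conjugate to the Multinomial likelihood: each posterior αⱼ = prior αⱼ + observed count nⱼ.
Posterior concentration: (62.6, 110.3, 7.7), total = 180.6.
Var[θ_j] = α_j(Σα−α_j)/((Σα)²(Σα+1)) = 7.7·172.9/(180.6²·181.6) = 0.000225.

0.000225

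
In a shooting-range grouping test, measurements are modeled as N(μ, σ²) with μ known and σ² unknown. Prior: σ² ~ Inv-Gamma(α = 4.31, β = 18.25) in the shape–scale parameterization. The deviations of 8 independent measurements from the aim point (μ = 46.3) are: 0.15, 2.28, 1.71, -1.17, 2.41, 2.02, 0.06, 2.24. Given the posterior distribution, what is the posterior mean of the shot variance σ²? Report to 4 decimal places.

With known mean μ and an Inverse-Gamma(α, β) prior on σ², the Normal likelihood is conjugate: posterior is Inv-Gamma(α + n/2, β + Σ(xᵢ−μ)²/2).
Σ(xᵢ−μ)² = (0.15)² + (2.28)² + (1.71)² + (-1.17)² + (2.41)² + (2.02)² + (0.06)² + (2.24)² = 24.4236.
Posterior: Inv-Gamma(4.31 + 8/2, 18.25 + 24.4236/2) = Inv-Gamma(8.31, 30.46180).
E[σ²|data] = β/(α−1) = 30.46180/7.31 = 4.1671.

4.1671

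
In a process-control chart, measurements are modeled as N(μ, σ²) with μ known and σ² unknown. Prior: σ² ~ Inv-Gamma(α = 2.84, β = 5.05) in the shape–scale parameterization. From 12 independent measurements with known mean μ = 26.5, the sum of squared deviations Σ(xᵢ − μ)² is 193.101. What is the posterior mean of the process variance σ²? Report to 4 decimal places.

12.9592

With known mean μ and an Inverse-Gamma(α, β) prior on σ², the Normal likelihood is conjugate: posterior is Inv-Gamma(α + n/2, β + Σ(xᵢ−μ)²/2).
Posterior: Inv-Gamma(2.84 + 12/2, 5.05 + 193.101/2) = Inv-Gamma(8.84, 101.6005).
E[σ²|data] = β/(α−1) = 101.6005/7.84 = 12.9592.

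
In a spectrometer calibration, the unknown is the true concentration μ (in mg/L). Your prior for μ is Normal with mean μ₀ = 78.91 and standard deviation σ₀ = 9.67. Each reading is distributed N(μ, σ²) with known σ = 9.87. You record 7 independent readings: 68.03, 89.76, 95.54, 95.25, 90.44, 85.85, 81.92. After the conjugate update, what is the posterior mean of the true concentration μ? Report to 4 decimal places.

For Normal data with known variance σ², a Normal(μ₀, σ₀²) prior on μ is conjugate. Posterior precision = 1/σ₀² + n/σ²; posterior mean is the precision-weighted average of μ₀ and x̄.
Σxᵢ = 68.03 + 89.76 + 95.54 + 95.25 + 90.44 + 85.85 + 81.92 = 606.79, so n·x̄ = 606.79.
σ₀² = 9.67² = 93.5089, σ² = 9.87² = 97.4169; σ² + n·σ₀² = 97.4169 + 7·93.5089 = 751.9792.
Posterior mean = (μ₀/σ₀² + n·x̄/σ²)/(1/σ₀² + n/σ²) = (σ²·μ₀ + σ₀²·n·x̄)/(σ² + n·σ₀²) = (97.4169·78.91 + 93.5089·606.79)/751.9792 = 64427.43301/751.9792 = 85.6771.

85.6771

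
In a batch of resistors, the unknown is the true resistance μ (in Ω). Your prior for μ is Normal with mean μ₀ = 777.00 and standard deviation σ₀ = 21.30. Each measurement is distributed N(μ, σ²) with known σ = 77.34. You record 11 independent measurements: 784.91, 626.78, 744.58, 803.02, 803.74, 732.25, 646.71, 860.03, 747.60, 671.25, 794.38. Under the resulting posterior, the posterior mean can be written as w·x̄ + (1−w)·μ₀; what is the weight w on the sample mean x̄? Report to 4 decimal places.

0.4548

For Normal data with known variance σ², a Normal(μ₀, σ₀²) prior on μ is conjugate. Posterior precision = 1/σ₀² + n/σ²; posterior mean is the precision-weighted average of μ₀ and x̄.
σ₀² = 21.30² = 453.69, σ² = 77.34² = 5981.4756. Prior precision 1/σ₀² = 1/453.69; data precision n/σ² = 11/5981.4756.
w = (n/σ²)/(1/σ₀² + n/σ²) = n·σ₀²/(σ² + n·σ₀²) = 11·453.69/(5981.4756 + 11·453.69) = 4990.59/10972.0656 = 0.4548.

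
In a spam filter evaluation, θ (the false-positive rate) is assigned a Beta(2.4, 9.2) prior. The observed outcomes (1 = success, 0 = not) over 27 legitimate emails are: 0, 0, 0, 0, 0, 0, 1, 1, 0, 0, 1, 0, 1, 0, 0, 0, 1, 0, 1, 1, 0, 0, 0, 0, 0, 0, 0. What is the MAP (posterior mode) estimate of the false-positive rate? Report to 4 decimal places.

The Beta prior is conjugate to a Binomial/Bernoulli likelihood; the update adds successes to α and failures to β.
Posterior: Beta(α+k, β+n−k) = Beta(2.4+7, 9.2+20) = Beta(9.4, 29.2).
Mode of Beta(a,b) for a,b>1 is (a−1)/(a+b−2) = 8.4/36.6 = 0.2295.

0.2295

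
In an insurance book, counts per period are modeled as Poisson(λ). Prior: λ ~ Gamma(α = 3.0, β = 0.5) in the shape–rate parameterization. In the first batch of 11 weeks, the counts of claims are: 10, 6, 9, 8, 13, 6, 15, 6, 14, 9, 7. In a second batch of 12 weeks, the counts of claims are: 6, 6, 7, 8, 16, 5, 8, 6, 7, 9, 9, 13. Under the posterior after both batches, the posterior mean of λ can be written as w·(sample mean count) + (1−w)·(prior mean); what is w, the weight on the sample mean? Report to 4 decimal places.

0.9787

With a Gamma(shape α, rate β) prior, the Poisson likelihood is conjugate: the posterior is Gamma(α + ΣXᵢ, β + n).
Total number of weeks: n = 11 + 12 = 23.
Posterior mean = (α₀+S)/(β₀+n) = [n/(β₀+n)]·(S/n) + [β₀/(β₀+n)]·(α₀/β₀), so only n and β₀ enter the weight.
Weight on data w = n/(β₀+n) = 23/(0.5+23) = 23/23.5 = 0.9787.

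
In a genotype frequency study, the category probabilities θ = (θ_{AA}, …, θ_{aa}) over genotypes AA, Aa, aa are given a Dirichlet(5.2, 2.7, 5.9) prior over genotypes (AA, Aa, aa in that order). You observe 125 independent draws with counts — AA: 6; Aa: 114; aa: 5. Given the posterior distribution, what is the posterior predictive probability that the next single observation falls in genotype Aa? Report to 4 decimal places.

0.8408

The Dirichlet prior is conjugate to the Multinomial likelihood: each posterior αⱼ = prior αⱼ + observed count nⱼ.
Posterior concentration: (11.2, 116.7, 10.9), total = 138.8.
P(next = Aa | data) = α_{Aa}/Σα = 0.8408.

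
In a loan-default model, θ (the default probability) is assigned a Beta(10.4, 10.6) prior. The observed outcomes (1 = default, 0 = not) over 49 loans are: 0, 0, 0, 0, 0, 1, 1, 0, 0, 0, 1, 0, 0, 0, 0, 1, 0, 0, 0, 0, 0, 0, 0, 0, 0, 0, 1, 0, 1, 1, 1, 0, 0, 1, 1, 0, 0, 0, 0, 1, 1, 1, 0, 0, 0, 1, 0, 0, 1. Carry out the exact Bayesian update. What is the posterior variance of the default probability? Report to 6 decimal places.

0.003256

The Beta prior is conjugate to a Binomial/Bernoulli likelihood; the update adds successes to α and failures to β.
Posterior: Beta(α+k, β+n−k) = Beta(10.4+15, 10.6+34) = Beta(25.4, 44.6).
Var = αβ/((α+β)²(α+β+1)) = 25.4·44.6/(70.0²·71.0) = 0.003256.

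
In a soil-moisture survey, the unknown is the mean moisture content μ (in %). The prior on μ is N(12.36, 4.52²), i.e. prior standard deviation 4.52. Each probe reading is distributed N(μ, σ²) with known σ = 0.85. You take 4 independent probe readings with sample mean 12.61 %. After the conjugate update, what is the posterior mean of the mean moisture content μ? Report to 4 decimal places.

12.6078

For Normal data with known variance σ², a Normal(μ₀, σ₀²) prior on μ is conjugate. Posterior precision = 1/σ₀² + n/σ²; posterior mean is the precision-weighted average of μ₀ and x̄.
n·x̄ = 4·12.61 = 50.44.
σ₀² = 4.52² = 20.4304, σ² = 0.85² = 0.7225; σ² + n·σ₀² = 0.7225 + 4·20.4304 = 82.4441.
Posterior mean = (μ₀/σ₀² + n·x̄/σ²)/(1/σ₀² + n/σ²) = (σ²·μ₀ + σ₀²·n·x̄)/(σ² + n·σ₀²) = (0.7225·12.36 + 20.4304·50.44)/82.4441 = 1039.439476/82.4441 = 12.6078.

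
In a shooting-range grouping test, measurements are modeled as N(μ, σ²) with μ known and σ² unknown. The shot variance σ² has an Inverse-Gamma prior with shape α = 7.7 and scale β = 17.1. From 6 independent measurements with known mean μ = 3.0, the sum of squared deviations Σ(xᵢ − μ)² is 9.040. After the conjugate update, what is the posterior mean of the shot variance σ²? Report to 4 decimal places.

With known mean μ and an Inverse-Gamma(α, β) prior on σ², the Normal likelihood is conjugate: posterior is Inv-Gamma(α + n/2, β + Σ(xᵢ−μ)²/2).
Posterior: Inv-Gamma(7.7 + 6/2, 17.1 + 9.040/2) = Inv-Gamma(10.70, 21.6200).
E[σ²|data] = β/(α−1) = 21.6200/9.70 = 2.2289.

2.2289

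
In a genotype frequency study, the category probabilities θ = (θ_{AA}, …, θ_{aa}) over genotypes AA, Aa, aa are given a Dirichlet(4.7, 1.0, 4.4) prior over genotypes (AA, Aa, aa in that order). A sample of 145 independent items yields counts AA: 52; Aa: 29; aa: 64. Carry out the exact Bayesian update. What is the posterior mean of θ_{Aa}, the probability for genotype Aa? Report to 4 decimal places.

The Dirichlet prior is conjugate to the Multinomial likelihood: each posterior αⱼ = prior αⱼ + observed count nⱼ.
Posterior concentration: (56.7, 30.0, 68.4), total = 155.1.
E[θ_{Aa}|data] = α_{Aa}/Σα = 30.0/155.1 = 0.1934.

0.1934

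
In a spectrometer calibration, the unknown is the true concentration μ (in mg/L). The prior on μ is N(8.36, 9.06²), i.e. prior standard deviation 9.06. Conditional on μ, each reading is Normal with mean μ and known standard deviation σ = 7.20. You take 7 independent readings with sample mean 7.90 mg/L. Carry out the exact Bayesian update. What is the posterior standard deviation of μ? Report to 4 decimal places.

For Normal data with known variance σ², a Normal(μ₀, σ₀²) prior on μ is conjugate. Posterior precision = 1/σ₀² + n/σ²; posterior mean is the precision-weighted average of μ₀ and x̄.
σ₀² = 9.06² = 82.0836, σ² = 7.20² = 51.84; σ² + n·σ₀² = 51.84 + 7·82.0836 = 626.4252.
Posterior precision = 1/σ₀² + n/σ² = 1/82.0836 + 7/51.84 = (σ² + n·σ₀²)/(σ₀²σ²) = 626.4252/(82.0836·51.84); posterior variance σₙ² = σ₀²σ²/(σ² + n·σ₀²) = 82.0836·51.84/626.4252 = 6.792852.
Posterior SD = √σₙ² = √(82.0836·51.84/626.4252) = 2.6063.

2.6063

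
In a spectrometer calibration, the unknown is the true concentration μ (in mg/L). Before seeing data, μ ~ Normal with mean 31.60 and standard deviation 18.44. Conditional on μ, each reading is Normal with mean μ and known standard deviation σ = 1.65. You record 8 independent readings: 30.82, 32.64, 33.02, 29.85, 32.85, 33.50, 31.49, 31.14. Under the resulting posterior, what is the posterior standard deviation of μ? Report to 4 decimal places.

For Normal data with known variance σ², a Normal(μ₀, σ₀²) prior on μ is conjugate. Posterior precision = 1/σ₀² + n/σ²; posterior mean is the precision-weighted average of μ₀ and x̄.
σ₀² = 18.44² = 340.0336, σ² = 1.65² = 2.7225; σ² + n·σ₀² = 2.7225 + 8·340.0336 = 2722.9913.
Posterior precision = 1/σ₀² + n/σ² = 1/340.0336 + 8/2.7225 = (σ² + n·σ₀²)/(σ₀²σ²) = 2722.9913/(340.0336·2.7225); posterior variance σₙ² = σ₀²σ²/(σ² + n·σ₀²) = 340.0336·2.7225/2722.9913 = 0.339972.
Posterior SD = √σₙ² = √(340.0336·2.7225/2722.9913) = 0.5831.

0.5831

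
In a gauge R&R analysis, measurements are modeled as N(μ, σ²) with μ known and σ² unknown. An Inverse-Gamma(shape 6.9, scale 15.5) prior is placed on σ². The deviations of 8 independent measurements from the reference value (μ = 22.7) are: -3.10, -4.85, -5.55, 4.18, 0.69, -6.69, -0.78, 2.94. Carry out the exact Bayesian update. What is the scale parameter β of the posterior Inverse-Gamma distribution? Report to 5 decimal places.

83.44580

With known mean μ and an Inverse-Gamma(α, β) prior on σ², the Normal likelihood is conjugate: posterior is Inv-Gamma(α + n/2, β + Σ(xᵢ−μ)²/2).
Σ(xᵢ−μ)² = (-3.10)² + (-4.85)² + (-5.55)² + (4.18)² + (0.69)² + (-6.69)² + (-0.78)² + (2.94)² = 135.8916.
Posterior: Inv-Gamma(6.9 + 8/2, 15.5 + 135.8916/2) = Inv-Gamma(10.90, 83.44580).
Posterior β = 83.44580.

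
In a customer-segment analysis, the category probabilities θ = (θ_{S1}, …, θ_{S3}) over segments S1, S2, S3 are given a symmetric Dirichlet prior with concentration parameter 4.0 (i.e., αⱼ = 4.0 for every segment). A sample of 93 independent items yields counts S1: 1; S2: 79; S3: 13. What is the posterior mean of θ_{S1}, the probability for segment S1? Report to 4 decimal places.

0.0476

The Dirichlet prior is conjugate to the Multinomial likelihood: each posterior αⱼ = prior αⱼ + observed count nⱼ.
Posterior concentration: (5.0, 83.0, 17.0), total = 105.0.
E[θ_{S1}|data] = α_{S1}/Σα = 5.0/105.0 = 0.0476.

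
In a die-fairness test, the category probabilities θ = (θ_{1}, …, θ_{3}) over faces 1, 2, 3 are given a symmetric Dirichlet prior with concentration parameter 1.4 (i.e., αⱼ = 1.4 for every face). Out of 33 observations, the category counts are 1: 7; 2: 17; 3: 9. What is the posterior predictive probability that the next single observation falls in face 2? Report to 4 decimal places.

0.4946

The Dirichlet prior is conjugate to the Multinomial likelihood: each posterior αⱼ = prior αⱼ + observed count nⱼ.
Posterior concentration: (8.4, 18.4, 10.4), total = 37.2.
P(next = 2 | data) = α_{2}/Σα = 0.4946.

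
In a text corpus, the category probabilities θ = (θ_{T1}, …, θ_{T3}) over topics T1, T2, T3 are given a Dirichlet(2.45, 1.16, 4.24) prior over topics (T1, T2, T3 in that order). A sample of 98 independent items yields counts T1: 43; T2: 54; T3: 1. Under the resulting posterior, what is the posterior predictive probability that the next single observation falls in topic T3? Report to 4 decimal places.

The Dirichlet prior is conjugate to the Multinomial likelihood: each posterior αⱼ = prior αⱼ + observed count nⱼ.
Posterior concentration: (45.45, 55.16, 5.24), total = 105.85.
P(next = T3 | data) = α_{T3}/Σα = 0.0495.

0.0495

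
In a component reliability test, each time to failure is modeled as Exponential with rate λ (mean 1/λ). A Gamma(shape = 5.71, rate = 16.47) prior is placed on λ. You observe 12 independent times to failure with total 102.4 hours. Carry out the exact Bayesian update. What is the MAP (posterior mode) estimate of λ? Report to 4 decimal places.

0.1406

With a Gamma(shape α, rate β) prior on the exponential rate λ, the posterior after n observations with total T = Σxᵢ is Gamma(α+n, β+T).
Posterior: Gamma(5.71+12, 16.47+102.4) = Gamma(17.71, 118.87).
Mode = (α−1)/β = 0.1406.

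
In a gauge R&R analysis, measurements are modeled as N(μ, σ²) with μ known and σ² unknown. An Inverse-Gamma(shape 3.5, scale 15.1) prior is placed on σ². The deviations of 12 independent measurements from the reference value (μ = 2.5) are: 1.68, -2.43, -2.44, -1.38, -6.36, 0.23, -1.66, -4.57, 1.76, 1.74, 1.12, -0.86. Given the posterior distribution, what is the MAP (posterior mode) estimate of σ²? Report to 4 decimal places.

With known mean μ and an Inverse-Gamma(α, β) prior on σ², the Normal likelihood is conjugate: posterior is Inv-Gamma(α + n/2, β + Σ(xᵢ−μ)²/2).
Σ(xᵢ−μ)² = (1.68)² + (-2.43)² + (-2.44)² + (-1.38)² + (-6.36)² + (0.23)² + (-1.66)² + (-4.57)² + (1.76)² + (1.74)² + (1.12)² + (-0.86)² = 88.8475.
Posterior: Inv-Gamma(3.5 + 12/2, 15.1 + 88.8475/2) = Inv-Gamma(9.50, 59.52375).
Mode = β/(α+1) = 59.52375/10.50 = 5.6689.

5.6689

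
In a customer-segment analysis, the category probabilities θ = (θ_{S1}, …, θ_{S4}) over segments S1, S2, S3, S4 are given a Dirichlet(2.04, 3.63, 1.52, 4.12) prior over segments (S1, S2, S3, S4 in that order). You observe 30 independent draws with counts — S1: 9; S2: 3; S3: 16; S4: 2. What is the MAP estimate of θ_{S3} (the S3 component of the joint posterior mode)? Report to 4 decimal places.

0.4428

The Dirichlet prior is conjugate to the Multinomial likelihood: each posterior αⱼ = prior αⱼ + observed count nⱼ.
Posterior concentration: (11.04, 6.63, 17.52, 6.12), total = 41.31.
Joint mode component: (α_{S3}−1)/(Σα−K) = 16.52/37.31 = 0.4428.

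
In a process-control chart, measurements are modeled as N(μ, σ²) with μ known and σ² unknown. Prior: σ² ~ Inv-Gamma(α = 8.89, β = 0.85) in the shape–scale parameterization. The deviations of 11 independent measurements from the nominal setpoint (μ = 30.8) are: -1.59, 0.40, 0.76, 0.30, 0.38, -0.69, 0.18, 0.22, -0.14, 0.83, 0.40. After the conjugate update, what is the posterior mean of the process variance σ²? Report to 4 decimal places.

With known mean μ and an Inverse-Gamma(α, β) prior on σ², the Normal likelihood is conjugate: posterior is Inv-Gamma(α + n/2, β + Σ(xᵢ−μ)²/2).
Σ(xᵢ−μ)² = (-1.59)² + (0.40)² + (0.76)² + (0.30)² + (0.38)² + (-0.69)² + (0.18)² + (0.22)² + (-0.14)² + (0.83)² + (0.40)² = 4.9255.
Posterior: Inv-Gamma(8.89 + 11/2, 0.85 + 4.9255/2) = Inv-Gamma(14.39, 3.31275).
E[σ²|data] = β/(α−1) = 3.31275/13.39 = 0.2474.

0.2474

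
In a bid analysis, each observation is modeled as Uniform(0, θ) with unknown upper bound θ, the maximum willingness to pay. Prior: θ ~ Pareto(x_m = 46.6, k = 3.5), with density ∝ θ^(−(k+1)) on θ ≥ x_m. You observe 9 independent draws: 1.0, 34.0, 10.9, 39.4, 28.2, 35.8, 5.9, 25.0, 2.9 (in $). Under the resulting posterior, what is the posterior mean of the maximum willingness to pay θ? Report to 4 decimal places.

50.6522

A Pareto(scale x_m, shape k) prior on the upper bound θ of Uniform(0, θ) is conjugate: posterior is Pareto(max(x_m, max xᵢ), k + n).
Sample maximum = 39.4; prior scale x_m = 46.6 → posterior scale = max = 46.6.
Posterior shape = 3.5 + 9 = 12.5.
E[θ|data] = k·x_m/(k−1) = 12.5·46.6/11.5 = 50.6522.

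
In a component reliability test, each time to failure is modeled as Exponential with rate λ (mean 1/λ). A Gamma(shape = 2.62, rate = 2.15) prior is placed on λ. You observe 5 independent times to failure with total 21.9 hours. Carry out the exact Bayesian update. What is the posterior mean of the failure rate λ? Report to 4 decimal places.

0.3168

With a Gamma(shape α, rate β) prior on the exponential rate λ, the posterior after n observations with total T = Σxᵢ is Gamma(α+n, β+T).
Posterior: Gamma(2.62+5, 2.15+21.9) = Gamma(7.62, 24.05).
Posterior mean of λ = α/β = 7.62/24.05 = 0.3168.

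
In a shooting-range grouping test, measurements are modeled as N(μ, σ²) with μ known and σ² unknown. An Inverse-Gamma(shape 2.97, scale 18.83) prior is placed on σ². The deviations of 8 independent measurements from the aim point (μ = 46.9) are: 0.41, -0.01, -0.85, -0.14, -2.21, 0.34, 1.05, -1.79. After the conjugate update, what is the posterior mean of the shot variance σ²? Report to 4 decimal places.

4.0098

With known mean μ and an Inverse-Gamma(α, β) prior on σ², the Normal likelihood is conjugate: posterior is Inv-Gamma(α + n/2, β + Σ(xᵢ−μ)²/2).
Σ(xᵢ−μ)² = (0.41)² + (-0.01)² + (-0.85)² + (-0.14)² + (-2.21)² + (0.34)² + (1.05)² + (-1.79)² = 10.2166.
Posterior: Inv-Gamma(2.97 + 8/2, 18.83 + 10.2166/2) = Inv-Gamma(6.97, 23.93830).
E[σ²|data] = β/(α−1) = 23.93830/5.97 = 4.0098.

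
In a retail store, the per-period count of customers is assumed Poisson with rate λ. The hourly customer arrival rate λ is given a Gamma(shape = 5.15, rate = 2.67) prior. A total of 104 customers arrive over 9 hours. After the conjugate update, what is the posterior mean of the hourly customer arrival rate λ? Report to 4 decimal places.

With a Gamma(shape α, rate β) prior, the Poisson likelihood is conjugate: the posterior is Gamma(α + ΣXᵢ, β + n).
Posterior: Gamma(α+S, β+n) = Gamma(5.15+104, 2.67+9) = Gamma(109.15, 11.67).
Posterior mean = α/β = 109.15/11.67 = 9.3530.

9.3530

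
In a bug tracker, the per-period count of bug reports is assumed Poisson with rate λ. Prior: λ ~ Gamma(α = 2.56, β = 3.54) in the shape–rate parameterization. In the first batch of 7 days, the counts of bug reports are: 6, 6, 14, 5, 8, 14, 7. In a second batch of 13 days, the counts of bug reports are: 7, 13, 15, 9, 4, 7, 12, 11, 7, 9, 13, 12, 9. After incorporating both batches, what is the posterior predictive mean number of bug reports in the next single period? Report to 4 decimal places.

With a Gamma(shape α, rate β) prior, the Poisson likelihood is conjugate: the posterior is Gamma(α + ΣXᵢ, β + n).
Batch 1: sum of counts S = 60 over n = 7 days.
After batch 1: Gamma(α+S, β+n) = Gamma(2.56+60, 3.54+7) = Gamma(62.56, 10.54).
Batch 2: sum of counts S = 128 over n = 13 days.
After batch 2: Gamma(α+S, β+n) = Gamma(62.56+128, 10.54+13) = Gamma(190.56, 23.54).
The predictive distribution for one future period is NegBinom with mean α/β = 8.0952.

8.0952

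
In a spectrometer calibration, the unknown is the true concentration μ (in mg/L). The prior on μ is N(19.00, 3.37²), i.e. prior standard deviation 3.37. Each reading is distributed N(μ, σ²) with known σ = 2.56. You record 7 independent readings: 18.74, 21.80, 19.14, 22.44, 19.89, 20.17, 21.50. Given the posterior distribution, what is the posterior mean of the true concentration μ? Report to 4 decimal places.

20.4095

For Normal data with known variance σ², a Normal(μ₀, σ₀²) prior on μ is conjugate. Posterior precision = 1/σ₀² + n/σ²; posterior mean is the precision-weighted average of μ₀ and x̄.
Σxᵢ = 18.74 + 21.80 + 19.14 + 22.44 + 19.89 + 20.17 + 21.50 = 143.68, so n·x̄ = 143.68.
σ₀² = 3.37² = 11.3569, σ² = 2.56² = 6.5536; σ² + n·σ₀² = 6.5536 + 7·11.3569 = 86.0519.
Posterior mean = (μ₀/σ₀² + n·x̄/σ²)/(1/σ₀² + n/σ²) = (σ²·μ₀ + σ₀²·n·x̄)/(σ² + n·σ₀²) = (6.5536·19.00 + 11.3569·143.68)/86.0519 = 1756.277792/86.0519 = 20.4095.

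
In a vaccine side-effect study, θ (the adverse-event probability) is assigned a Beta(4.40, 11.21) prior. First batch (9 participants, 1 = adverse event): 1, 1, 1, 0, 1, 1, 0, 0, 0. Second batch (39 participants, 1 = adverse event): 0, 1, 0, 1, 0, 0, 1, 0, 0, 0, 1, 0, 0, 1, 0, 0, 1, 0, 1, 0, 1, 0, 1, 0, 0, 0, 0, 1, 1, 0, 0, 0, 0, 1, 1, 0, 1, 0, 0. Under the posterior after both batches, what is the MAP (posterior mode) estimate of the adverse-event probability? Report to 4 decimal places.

0.3636

The Beta prior is conjugate to a Binomial/Bernoulli likelihood; the update adds successes to α and failures to β.
After batch 1: Beta(4.40+5, 11.21+4) = Beta(9.40, 15.21).
After batch 2: Beta(9.40+14, 15.21+25) = Beta(23.40, 40.21).
Mode of Beta(a,b) for a,b>1 is (a−1)/(a+b−2) = 22.40/61.61 = 0.3636.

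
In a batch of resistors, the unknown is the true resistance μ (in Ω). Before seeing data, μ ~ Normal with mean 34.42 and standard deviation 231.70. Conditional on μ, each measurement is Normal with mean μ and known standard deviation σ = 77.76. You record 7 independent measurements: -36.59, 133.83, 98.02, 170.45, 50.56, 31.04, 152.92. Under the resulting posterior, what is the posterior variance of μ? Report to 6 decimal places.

850.123822

For Normal data with known variance σ², a Normal(μ₀, σ₀²) prior on μ is conjugate. Posterior precision = 1/σ₀² + n/σ²; posterior mean is the precision-weighted average of μ₀ and x̄.
σ₀² = 231.70² = 53684.89, σ² = 77.76² = 6046.6176; σ² + n·σ₀² = 6046.6176 + 7·53684.89 = 381840.8476.
Posterior precision = 1/σ₀² + n/σ² = 1/53684.89 + 7/6046.6176 = (σ² + n·σ₀²)/(σ₀²σ²) = 381840.8476/(53684.89·6046.6176); posterior variance σₙ² = σ₀²σ²/(σ² + n·σ₀²) = 53684.89·6046.6176/381840.8476 = 850.123822.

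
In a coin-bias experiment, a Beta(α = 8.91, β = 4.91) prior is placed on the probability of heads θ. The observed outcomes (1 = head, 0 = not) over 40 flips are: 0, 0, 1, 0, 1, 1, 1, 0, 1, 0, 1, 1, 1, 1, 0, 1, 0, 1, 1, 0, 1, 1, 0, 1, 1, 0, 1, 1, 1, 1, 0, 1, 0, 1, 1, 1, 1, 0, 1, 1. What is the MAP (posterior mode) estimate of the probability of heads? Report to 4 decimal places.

The Beta prior is conjugate to a Binomial/Bernoulli likelihood; the update adds successes to α and failures to β.
Posterior: Beta(α+k, β+n−k) = Beta(8.91+27, 4.91+13) = Beta(35.91, 17.91).
Mode of Beta(a,b) for a,b>1 is (a−1)/(a+b−2) = 34.91/51.82 = 0.6737.

0.6737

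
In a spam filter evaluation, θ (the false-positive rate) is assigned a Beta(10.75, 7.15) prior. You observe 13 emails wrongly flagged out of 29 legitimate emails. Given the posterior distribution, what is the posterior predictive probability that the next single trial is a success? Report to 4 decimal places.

0.5064

The Beta prior is conjugate to a Binomial/Bernoulli likelihood; the update adds successes to α and failures to β.
Posterior: Beta(α+k, β+n−k) = Beta(10.75+13, 7.15+16) = Beta(23.75, 23.15).
For a single future Bernoulli trial, P(success | data) = α/(α+β) = 0.5064.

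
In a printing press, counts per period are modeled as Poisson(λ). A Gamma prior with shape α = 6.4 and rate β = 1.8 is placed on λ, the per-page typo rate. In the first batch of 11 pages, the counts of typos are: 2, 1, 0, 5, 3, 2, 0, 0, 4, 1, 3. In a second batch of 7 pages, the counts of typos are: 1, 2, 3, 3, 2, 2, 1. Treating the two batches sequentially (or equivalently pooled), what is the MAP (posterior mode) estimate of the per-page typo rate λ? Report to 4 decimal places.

2.0404

With a Gamma(shape α, rate β) prior, the Poisson likelihood is conjugate: the posterior is Gamma(α + ΣXᵢ, β + n).
Batch 1: sum of counts S = 21 over n = 11 pages.
After batch 1: Gamma(α+S, β+n) = Gamma(6.4+21, 1.8+11) = Gamma(27.4, 12.8).
Batch 2: sum of counts S = 14 over n = 7 pages.
After batch 2: Gamma(α+S, β+n) = Gamma(27.4+14, 12.8+7) = Gamma(41.4, 19.8).
Mode of Gamma(α,β) for α≥1 is (α−1)/β = 40.4/19.8 = 2.0404.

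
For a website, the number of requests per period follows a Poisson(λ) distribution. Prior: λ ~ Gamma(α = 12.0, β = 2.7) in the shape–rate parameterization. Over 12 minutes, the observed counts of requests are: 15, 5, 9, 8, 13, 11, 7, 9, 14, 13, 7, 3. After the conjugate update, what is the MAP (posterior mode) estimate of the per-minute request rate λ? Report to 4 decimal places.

8.5034

With a Gamma(shape α, rate β) prior, the Poisson likelihood is conjugate: the posterior is Gamma(α + ΣXᵢ, β + n).
Sum of counts S = 114 over n = 12 minutes.
Posterior: Gamma(α+S, β+n) = Gamma(12.0+114, 2.7+12) = Gamma(126.0, 14.7).
Mode of Gamma(α,β) for α≥1 is (α−1)/β = 125.0/14.7 = 8.5034.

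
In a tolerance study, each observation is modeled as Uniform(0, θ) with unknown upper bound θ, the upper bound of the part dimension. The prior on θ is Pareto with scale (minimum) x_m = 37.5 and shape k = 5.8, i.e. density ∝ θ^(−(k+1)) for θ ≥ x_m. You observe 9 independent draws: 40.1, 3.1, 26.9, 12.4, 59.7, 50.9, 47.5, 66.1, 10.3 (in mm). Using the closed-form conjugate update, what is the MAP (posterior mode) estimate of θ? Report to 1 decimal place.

A Pareto(scale x_m, shape k) prior on the upper bound θ of Uniform(0, θ) is conjugate: posterior is Pareto(max(x_m, max xᵢ), k + n).
Sample maximum = 66.1; prior scale x_m = 37.5 → posterior scale = max = 66.1.
Posterior shape = 5.8 + 9 = 14.8.
The Pareto density is decreasing on [x_m, ∞), so the mode is x_m = 66.1.

66.1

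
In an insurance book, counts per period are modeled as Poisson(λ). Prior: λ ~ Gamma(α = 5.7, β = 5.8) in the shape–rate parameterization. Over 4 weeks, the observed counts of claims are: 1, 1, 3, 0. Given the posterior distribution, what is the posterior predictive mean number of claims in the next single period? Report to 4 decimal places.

1.0918

With a Gamma(shape α, rate β) prior, the Poisson likelihood is conjugate: the posterior is Gamma(α + ΣXᵢ, β + n).
Sum of counts S = 5 over n = 4 weeks.
Posterior: Gamma(α+S, β+n) = Gamma(5.7+5, 5.8+4) = Gamma(10.7, 9.8).
The predictive distribution for one future period is NegBinom with mean α/β = 1.0918.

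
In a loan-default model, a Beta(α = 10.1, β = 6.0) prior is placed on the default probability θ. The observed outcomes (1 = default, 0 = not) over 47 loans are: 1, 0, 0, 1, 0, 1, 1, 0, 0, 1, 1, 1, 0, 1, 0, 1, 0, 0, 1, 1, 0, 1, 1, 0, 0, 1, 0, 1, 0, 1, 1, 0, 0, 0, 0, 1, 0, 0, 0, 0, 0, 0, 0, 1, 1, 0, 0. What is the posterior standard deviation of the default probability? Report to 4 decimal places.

0.0624

The Beta prior is conjugate to a Binomial/Bernoulli likelihood; the update adds successes to α and failures to β.
Posterior: Beta(α+k, β+n−k) = Beta(10.1+20, 6.0+27) = Beta(30.1, 33.0).
Var = αβ/((α+β)²(α+β+1)) = 30.1·33.0/(63.1²·64.1) = 0.00389192; SD = √0.00389192 = 0.0624.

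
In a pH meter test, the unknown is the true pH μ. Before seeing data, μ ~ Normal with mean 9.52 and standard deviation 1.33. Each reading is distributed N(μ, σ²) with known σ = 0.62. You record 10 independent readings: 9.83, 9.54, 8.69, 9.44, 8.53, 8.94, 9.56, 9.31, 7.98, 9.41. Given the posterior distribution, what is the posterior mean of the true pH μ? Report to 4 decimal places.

For Normal data with known variance σ², a Normal(μ₀, σ₀²) prior on μ is conjugate. Posterior precision = 1/σ₀² + n/σ²; posterior mean is the precision-weighted average of μ₀ and x̄.
Σxᵢ = 9.83 + 9.54 + 8.69 + 9.44 + 8.53 + 8.94 + 9.56 + 9.31 + 7.98 + 9.41 = 91.23, so n·x̄ = 91.23.
σ₀² = 1.33² = 1.7689, σ² = 0.62² = 0.3844; σ² + n·σ₀² = 0.3844 + 10·1.7689 = 18.0734.
Posterior mean = (μ₀/σ₀² + n·x̄/σ²)/(1/σ₀² + n/σ²) = (σ²·μ₀ + σ₀²·n·x̄)/(σ² + n·σ₀²) = (0.3844·9.52 + 1.7689·91.23)/18.0734 = 165.036235/18.0734 = 9.1314.

9.1314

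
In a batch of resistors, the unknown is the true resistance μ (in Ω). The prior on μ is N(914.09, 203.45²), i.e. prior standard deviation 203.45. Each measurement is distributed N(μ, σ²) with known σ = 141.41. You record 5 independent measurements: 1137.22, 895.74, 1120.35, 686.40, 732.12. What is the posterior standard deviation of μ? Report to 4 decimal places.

60.3902

For Normal data with known variance σ², a Normal(μ₀, σ₀²) prior on μ is conjugate. Posterior precision = 1/σ₀² + n/σ²; posterior mean is the precision-weighted average of μ₀ and x̄.
σ₀² = 203.45² = 41391.9025, σ² = 141.41² = 19996.7881; σ² + n·σ₀² = 19996.7881 + 5·41391.9025 = 226956.3006.
Posterior precision = 1/σ₀² + n/σ² = 1/41391.9025 + 5/19996.7881 = (σ² + n·σ₀²)/(σ₀²σ²) = 226956.3006/(41391.9025·19996.7881); posterior variance σₙ² = σ₀²σ²/(σ² + n·σ₀²) = 41391.9025·19996.7881/226956.3006 = 3646.980063.
Posterior SD = √σₙ² = √(41391.9025·19996.7881/226956.3006) = 60.3902.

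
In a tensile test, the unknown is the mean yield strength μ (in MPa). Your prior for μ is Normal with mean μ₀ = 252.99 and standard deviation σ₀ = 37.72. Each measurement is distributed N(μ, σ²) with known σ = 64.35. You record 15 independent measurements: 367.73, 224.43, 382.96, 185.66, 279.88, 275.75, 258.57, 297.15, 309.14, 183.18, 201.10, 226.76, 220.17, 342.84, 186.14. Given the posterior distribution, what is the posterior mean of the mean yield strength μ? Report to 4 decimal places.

For Normal data with known variance σ², a Normal(μ₀, σ₀²) prior on μ is conjugate. Posterior precision = 1/σ₀² + n/σ²; posterior mean is the precision-weighted average of μ₀ and x̄.
Σxᵢ = 367.73 + 224.43 + 382.96 + 185.66 + 279.88 + 275.75 + 258.57 + 297.15 + 309.14 + 183.18 + 201.10 + 226.76 + 220.17 + 342.84 + 186.14 = 3941.46, so n·x̄ = 3941.46.
σ₀² = 37.72² = 1422.7984, σ² = 64.35² = 4140.9225; σ² + n·σ₀² = 4140.9225 + 15·1422.7984 = 25482.8985.
Posterior mean = (μ₀/σ₀² + n·x̄/σ²)/(1/σ₀² + n/σ²) = (σ²·μ₀ + σ₀²·n·x̄)/(σ² + n·σ₀²) = (4140.9225·252.99 + 1422.7984·3941.46)/25482.8985 = 6655514.964939/25482.8985 = 261.1757.

261.1757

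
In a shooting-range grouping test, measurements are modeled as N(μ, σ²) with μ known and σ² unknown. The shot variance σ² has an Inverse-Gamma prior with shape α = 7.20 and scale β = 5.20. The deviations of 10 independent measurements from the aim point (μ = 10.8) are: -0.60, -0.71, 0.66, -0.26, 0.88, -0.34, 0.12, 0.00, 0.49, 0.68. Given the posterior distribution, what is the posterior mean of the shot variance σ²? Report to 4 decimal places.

With known mean μ and an Inverse-Gamma(α, β) prior on σ², the Normal likelihood is conjugate: posterior is Inv-Gamma(α + n/2, β + Σ(xᵢ−μ)²/2).
Σ(xᵢ−μ)² = (-0.60)² + (-0.71)² + (0.66)² + (-0.26)² + (0.88)² + (-0.34)² + (0.12)² + (0.00)² + (0.49)² + (0.68)² = 2.9742.
Posterior: Inv-Gamma(7.20 + 10/2, 5.20 + 2.9742/2) = Inv-Gamma(12.20, 6.68710).
E[σ²|data] = β/(α−1) = 6.68710/11.20 = 0.5971.

0.5971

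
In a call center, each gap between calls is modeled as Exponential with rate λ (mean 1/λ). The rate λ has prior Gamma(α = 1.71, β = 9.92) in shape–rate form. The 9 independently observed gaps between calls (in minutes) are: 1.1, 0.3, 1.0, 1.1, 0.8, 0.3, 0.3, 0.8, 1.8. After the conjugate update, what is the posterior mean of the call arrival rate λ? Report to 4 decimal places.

With a Gamma(shape α, rate β) prior on the exponential rate λ, the posterior after n observations with total T = Σxᵢ is Gamma(α+n, β+T).
Sum of observations T = 7.5 minutes; n = 9.
Posterior: Gamma(1.71+9, 9.92+7.5) = Gamma(10.71, 17.42).
Posterior mean of λ = α/β = 10.71/17.42 = 0.6148.

0.6148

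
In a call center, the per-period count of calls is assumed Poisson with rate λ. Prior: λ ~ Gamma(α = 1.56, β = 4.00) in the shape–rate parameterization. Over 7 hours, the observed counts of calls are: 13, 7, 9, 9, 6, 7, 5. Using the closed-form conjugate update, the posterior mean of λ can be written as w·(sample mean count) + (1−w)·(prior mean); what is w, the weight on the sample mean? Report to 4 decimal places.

0.6364

With a Gamma(shape α, rate β) prior, the Poisson likelihood is conjugate: the posterior is Gamma(α + ΣXᵢ, β + n).
Posterior mean = (α₀+S)/(β₀+n) = [n/(β₀+n)]·(S/n) + [β₀/(β₀+n)]·(α₀/β₀), so only n and β₀ enter the weight.
Weight on data w = n/(β₀+n) = 7/(4.00+7) = 7/11.00 = 0.6364.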